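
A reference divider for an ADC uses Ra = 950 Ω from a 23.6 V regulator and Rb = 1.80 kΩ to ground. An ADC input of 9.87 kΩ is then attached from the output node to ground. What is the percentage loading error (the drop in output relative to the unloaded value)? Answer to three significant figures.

5.93 %

The divider's output (Thévenin) resistance is Ra‖Rb = 621.8 Ω.
Fractional drop under load = R_th/(R_th + R_L) = 621.8 / (621.8 + 9870) = 0.05927.
So the output falls by 5.93 %.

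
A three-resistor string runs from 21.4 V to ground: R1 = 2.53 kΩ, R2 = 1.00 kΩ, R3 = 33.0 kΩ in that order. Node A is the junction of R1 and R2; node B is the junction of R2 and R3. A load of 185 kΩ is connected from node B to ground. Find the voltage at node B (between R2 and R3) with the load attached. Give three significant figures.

V ≈ 19.0 V

At node B, R3 is in parallel with the load: R3‖R_L = 28.00 kΩ.
Below node A the resistance is R2 + (R3‖R_L) = 29.00 kΩ, so V_A = 21.4 × 29.00/31.53 = 19.68 V.
Then V_B = V_A × (R3‖R_L)/(R2 + R3‖R_L) = 19.68 × 28.00/29.00 = 19.0 V.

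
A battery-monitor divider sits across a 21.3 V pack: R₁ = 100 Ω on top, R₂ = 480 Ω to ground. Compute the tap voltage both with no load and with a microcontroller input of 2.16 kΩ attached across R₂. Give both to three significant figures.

Open-circuit: V = 21.3 × 480/(100 + 480) = 17.6 V.
With the load, R₂ becomes R₂‖R_L = 392.7 Ω, so V = 21.3 × 392.7/492.7 = 17.0 V.

Unloaded: 17.6 V; loaded: 17.0 V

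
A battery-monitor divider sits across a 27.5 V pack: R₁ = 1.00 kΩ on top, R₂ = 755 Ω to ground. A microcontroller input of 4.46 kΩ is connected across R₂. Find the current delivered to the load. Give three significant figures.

I_L ≈ 2.42 mA

R₂‖R_L = 645.7 Ω; V_out = 27.5 × 645.7/1646 = 10.79 V.
I_L = V_out / R_L = 10.79 / 4.46 kΩ = 2.42 mA.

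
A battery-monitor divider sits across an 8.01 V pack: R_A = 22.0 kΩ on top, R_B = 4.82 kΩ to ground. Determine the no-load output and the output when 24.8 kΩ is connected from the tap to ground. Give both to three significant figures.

Open-circuit: V = 8.01 × 4.82/(22.0 + 4.82) = 1.44 V.
With the load, R_B becomes R_B‖R_L = 4.036 kΩ, so V = 8.01 × 4.036/26.04 = 1.24 V.

Unloaded: 1.44 V; loaded: 1.24 V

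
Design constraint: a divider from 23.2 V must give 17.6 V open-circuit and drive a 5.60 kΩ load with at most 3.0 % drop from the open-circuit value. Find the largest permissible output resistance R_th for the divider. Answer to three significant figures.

R_th ≤ 173 Ω

Loading drop = R_th/(R_th + R_L) ≤ 0.0300, so R_th ≤ R_L · ε/(1−ε) = 5.60 kΩ × 0.0300/0.9700 = 173 Ω.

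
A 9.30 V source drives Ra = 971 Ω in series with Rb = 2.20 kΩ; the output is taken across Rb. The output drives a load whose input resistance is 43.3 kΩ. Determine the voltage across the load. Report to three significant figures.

V_out ≈ 6.35 V

The load sits in parallel with Rb: Rb‖R_L = (2200 × 43300) / (2200 + 43300) = 2094 Ω.
V_out = 9.30 × 2094 / (971 + 2094) = 9.30 × 2094/3065 = 6.35 V.
(Unloaded it would have been 6.45 V.)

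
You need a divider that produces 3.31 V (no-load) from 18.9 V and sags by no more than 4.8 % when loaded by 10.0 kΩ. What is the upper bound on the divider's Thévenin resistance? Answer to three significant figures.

R_th ≤ 504 Ω

Loading drop = R_th/(R_th + R_L) ≤ 0.0480, so R_th ≤ R_L · ε/(1−ε) = 10.0 kΩ × 0.0480/0.9520 = 504 Ω.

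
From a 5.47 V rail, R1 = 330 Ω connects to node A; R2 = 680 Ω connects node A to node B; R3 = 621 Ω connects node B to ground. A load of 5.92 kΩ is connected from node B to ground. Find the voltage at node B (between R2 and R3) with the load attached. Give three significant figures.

V ≈ 1.96 V

At node B, R3 is in parallel with the load: R3‖R_L = 562.0 Ω.
Below node A the resistance is R2 + (R3‖R_L) = 1242 Ω, so V_A = 5.47 × 1242/1572 = 4.322 V.
Then V_B = V_A × (R3‖R_L)/(R2 + R3‖R_L) = 4.322 × 562.0/1242 = 1.96 V.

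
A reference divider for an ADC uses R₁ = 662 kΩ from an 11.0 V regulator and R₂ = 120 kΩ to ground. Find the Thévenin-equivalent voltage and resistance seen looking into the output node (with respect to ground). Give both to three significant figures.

V_th = 1.69 V, R_th = 102 kΩ

V_th is the open-circuit tap voltage: 11.0 × 120/(662 + 120) = 1.69 V.
With the supply zeroed, R₁ and R₂ appear in parallel from the tap: R_th = R₁‖R₂ = (662 × 120)/782.0 = 102 kΩ.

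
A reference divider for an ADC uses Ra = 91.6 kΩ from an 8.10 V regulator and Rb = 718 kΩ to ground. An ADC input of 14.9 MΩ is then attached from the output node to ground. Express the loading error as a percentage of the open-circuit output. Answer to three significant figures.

0.542 %

The divider's output (Thévenin) resistance is Ra‖Rb = 81.24 kΩ.
Fractional drop under load = R_th/(R_th + R_L) = 81.24 / (81.24 + 14900) = 0.005423.
So the output falls by 0.542 %.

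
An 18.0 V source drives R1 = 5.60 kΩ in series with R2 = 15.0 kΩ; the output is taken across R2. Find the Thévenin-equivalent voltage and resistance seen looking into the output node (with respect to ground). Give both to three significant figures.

V_th is the open-circuit tap voltage: 18.0 × 15.0/(5.60 + 15.0) = 13.1 V.
With the supply zeroed, R1 and R2 appear in parallel from the tap: R_th = R1‖R2 = (5.60 × 15.0)/20.60 = 4.08 kΩ.

V_th = 13.1 V, R_th = 4.08 kΩ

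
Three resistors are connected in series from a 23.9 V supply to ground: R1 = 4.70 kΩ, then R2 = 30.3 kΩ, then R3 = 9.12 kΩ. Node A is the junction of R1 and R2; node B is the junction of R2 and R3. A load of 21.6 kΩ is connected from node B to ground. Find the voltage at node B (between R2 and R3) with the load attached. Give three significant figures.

At node B, R3 is in parallel with the load: R3‖R_L = 6.412 kΩ.
Below node A the resistance is R2 + (R3‖R_L) = 36.71 kΩ, so V_A = 23.9 × 36.71/41.41 = 21.19 V.
Then V_B = V_A × (R3‖R_L)/(R2 + R3‖R_L) = 21.19 × 6.412/36.71 = 3.70 V.

V ≈ 3.70 V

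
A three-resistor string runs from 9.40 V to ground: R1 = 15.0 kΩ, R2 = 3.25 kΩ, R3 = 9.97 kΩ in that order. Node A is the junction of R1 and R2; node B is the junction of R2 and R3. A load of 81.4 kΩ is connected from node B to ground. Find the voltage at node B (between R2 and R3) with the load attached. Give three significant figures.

V ≈ 3.08 V

At node B, R3 is in parallel with the load: R3‖R_L = 8.882 kΩ.
Below node A the resistance is R2 + (R3‖R_L) = 12.13 kΩ, so V_A = 9.40 × 12.13/27.13 = 4.203 V.
Then V_B = V_A × (R3‖R_L)/(R2 + R3‖R_L) = 4.203 × 8.882/12.13 = 3.08 V.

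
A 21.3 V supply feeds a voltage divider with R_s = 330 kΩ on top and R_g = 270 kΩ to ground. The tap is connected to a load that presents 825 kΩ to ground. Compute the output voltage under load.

The load sits in parallel with R_g: R_g‖R_L = (270 × 825) / (270 + 825) = 203.4 kΩ.
V_out = 21.3 × 203.4 / (330 + 203.4) = 21.3 × 203.4/533.4 = 8.12 V.

V_out ≈ 8.12 V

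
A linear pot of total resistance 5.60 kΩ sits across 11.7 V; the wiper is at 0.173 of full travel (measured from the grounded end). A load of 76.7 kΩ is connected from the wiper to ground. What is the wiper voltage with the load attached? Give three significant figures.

The wiper splits the pot into (1−α)R = 4631 Ω above and αR = 968.8 Ω below.
Lower section ‖ load = 956.7 Ω.
V_wiper = 11.7 × 956.7/(4631 + 956.7) = 2.00 V.

V ≈ 2.00 V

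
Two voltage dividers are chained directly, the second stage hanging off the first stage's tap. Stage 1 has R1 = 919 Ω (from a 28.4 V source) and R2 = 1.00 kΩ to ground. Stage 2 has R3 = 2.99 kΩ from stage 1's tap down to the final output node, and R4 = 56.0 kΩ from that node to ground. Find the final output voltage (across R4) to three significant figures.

V_out ≈ 13.9 V

Stage 2 presents R3+R4 = 58990 Ω as a load on stage 1's tap.
Stage 1's lower leg becomes R2‖(R3+R4) = 983.3 Ω, so V_mid = 28.4 × 983.3/1902 = 14.68 V.
Stage 2 is itself unloaded: V_out = V_mid × R4/(R3+R4) = 14.68 × 56000/58990 = 13.9 V.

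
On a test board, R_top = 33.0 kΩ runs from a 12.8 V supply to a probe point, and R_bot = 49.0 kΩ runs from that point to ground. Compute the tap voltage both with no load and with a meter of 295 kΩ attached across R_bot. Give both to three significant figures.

Open-circuit: V = 12.8 × 49.0/(33.0 + 49.0) = 7.65 V.
With the load, R_bot becomes R_bot‖R_L = 42.02 kΩ, so V = 12.8 × 42.02/75.02 = 7.17 V.

Unloaded: 7.65 V; loaded: 7.17 V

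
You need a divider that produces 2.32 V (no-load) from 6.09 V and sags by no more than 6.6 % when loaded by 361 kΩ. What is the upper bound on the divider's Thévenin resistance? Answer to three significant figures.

Loading drop = R_th/(R_th + R_L) ≤ 0.0660, so R_th ≤ R_L · ε/(1−ε) = 361 kΩ × 0.0660/0.9340 = 25.5 kΩ.
(Any R1, R2 with R2/(R1+R2) = 0.381 and R1‖R2 ≤ 25.5 kΩ will meet the spec.)

R_th ≤ 25.5 kΩ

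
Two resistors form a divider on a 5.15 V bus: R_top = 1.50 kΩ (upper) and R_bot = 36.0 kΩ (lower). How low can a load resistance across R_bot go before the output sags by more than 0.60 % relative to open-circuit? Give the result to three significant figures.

R_L(min) ≈ 239 kΩ

Output resistance R_th = R_top‖R_bot = (1.50 × 36.0)/37.50 = 1.440 kΩ.
The fractional drop is R_th/(R_th + R_L); requiring this ≤ 0.00600 gives R_L ≥ R_th(1/0.00600 − 1) = 1.440 × 165.7 = 239 kΩ.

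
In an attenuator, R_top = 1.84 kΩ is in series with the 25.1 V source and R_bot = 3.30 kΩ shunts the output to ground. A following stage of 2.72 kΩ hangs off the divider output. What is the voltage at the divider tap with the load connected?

V_out ≈ 11.2 V

The load sits in parallel with R_bot: R_bot‖R_L = (3.30 × 2.72) / (3.30 + 2.72) = 1.491 kΩ.
V_out = 25.1 × 1.491 / (1.84 + 1.491) = 25.1 × 1.491/3.331 = 11.2 V.
(Unloaded it would have been 16.1 V.)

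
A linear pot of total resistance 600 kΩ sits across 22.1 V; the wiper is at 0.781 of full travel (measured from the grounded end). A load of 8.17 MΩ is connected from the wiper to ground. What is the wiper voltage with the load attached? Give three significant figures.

V ≈ 17.0 V

The wiper splits the pot into (1−α)R = 131.4 kΩ above and αR = 468.6 kΩ below.
Lower section ‖ load = 443.2 kΩ.
V_wiper = 22.1 × 443.2/(131.4 + 443.2) = 17.0 V.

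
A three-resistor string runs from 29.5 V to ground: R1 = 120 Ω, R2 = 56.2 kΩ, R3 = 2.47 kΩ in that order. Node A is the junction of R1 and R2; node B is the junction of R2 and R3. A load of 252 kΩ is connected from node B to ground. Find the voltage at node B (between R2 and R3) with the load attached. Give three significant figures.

V ≈ 1.23 V

At node B, R3 is in parallel with the load: R3‖R_L = 2446 Ω.
Below node A the resistance is R2 + (R3‖R_L) = 58650 Ω, so V_A = 29.5 × 58650/58770 = 29.44 V.
Then V_B = V_A × (R3‖R_L)/(R2 + R3‖R_L) = 29.44 × 2446/58650 = 1.23 V.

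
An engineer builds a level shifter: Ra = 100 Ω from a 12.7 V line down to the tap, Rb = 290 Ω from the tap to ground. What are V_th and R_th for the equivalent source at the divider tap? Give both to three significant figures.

V_th is the open-circuit tap voltage: 12.7 × 290/(100 + 290) = 9.44 V.
With the supply zeroed, Ra and Rb appear in parallel from the tap: R_th = Ra‖Rb = (100 × 290)/390.0 = 74.4 Ω.

V_th = 9.44 V, R_th = 74.4 Ω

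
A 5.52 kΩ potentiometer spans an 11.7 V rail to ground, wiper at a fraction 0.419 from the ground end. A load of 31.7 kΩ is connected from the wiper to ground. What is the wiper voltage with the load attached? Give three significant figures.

The wiper splits the pot into (1−α)R = 3.207 kΩ above and αR = 2.313 kΩ below.
Lower section ‖ load = 2.156 kΩ.
V_wiper = 11.7 × 2.156/(3.207 + 2.156) = 4.70 V.

V ≈ 4.70 V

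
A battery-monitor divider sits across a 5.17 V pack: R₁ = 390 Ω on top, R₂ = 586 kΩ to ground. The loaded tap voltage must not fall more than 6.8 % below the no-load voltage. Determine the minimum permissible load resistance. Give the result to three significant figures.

Output resistance R_th = R₁‖R₂ = (390 × 586000)/586400 = 389.7 Ω.
The fractional drop is R_th/(R_th + R_L); requiring this ≤ 0.0680 gives R_L ≥ R_th(1/0.0680 − 1) = 389.7 × 13.71 = 5.34 kΩ.

R_L(min) ≈ 5.34 kΩ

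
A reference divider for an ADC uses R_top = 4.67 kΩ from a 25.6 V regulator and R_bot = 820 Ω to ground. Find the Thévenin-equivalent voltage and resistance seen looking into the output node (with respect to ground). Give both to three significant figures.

V_th = 3.82 V, R_th = 698 Ω

V_th is the open-circuit tap voltage: 25.6 × 820/(4670 + 820) = 3.82 V.
With the supply zeroed, R_top and R_bot appear in parallel from the tap: R_th = R_top‖R_bot = (4670 × 820)/5490 = 698 Ω.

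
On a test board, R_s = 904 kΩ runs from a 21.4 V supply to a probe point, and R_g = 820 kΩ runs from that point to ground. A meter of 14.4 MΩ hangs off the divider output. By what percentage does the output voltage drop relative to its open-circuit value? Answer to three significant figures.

The divider's output (Thévenin) resistance is R_s‖R_g = 430.0 kΩ.
Fractional drop under load = R_th/(R_th + R_L) = 430.0 / (430.0 + 14400) = 0.02899.
So the output falls by 2.90 %.

2.90 %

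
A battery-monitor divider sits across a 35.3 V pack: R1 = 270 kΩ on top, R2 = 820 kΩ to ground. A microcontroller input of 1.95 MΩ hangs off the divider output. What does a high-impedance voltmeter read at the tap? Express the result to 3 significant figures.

The load sits in parallel with R2: R2‖R_L = (820 × 1950) / (820 + 1950) = 577.3 kΩ.
V_out = 35.3 × 577.3 / (270 + 577.3) = 35.3 × 577.3/847.3 = 24.1 V.
(Unloaded it would have been 26.6 V.)

V_out ≈ 24.1 V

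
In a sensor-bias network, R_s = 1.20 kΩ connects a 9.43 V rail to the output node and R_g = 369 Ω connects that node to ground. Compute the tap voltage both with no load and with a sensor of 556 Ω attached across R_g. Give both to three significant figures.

Open-circuit: V = 9.43 × 369/(1200 + 369) = 2.22 V.
With the load, R_g becomes R_g‖R_L = 221.8 Ω, so V = 9.43 × 221.8/1422 = 1.47 V.

Unloaded: 2.22 V; loaded: 1.47 V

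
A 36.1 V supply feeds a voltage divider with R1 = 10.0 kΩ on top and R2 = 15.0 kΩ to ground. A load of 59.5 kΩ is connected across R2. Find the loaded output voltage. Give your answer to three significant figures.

V_out ≈ 19.7 V

The load sits in parallel with R2: R2‖R_L = (15.0 × 59.5) / (15.0 + 59.5) = 11.98 kΩ.
V_out = 36.1 × 11.98 / (10.0 + 11.98) = 36.1 × 11.98/21.98 = 19.7 V.
(Unloaded it would have been 21.7 V.)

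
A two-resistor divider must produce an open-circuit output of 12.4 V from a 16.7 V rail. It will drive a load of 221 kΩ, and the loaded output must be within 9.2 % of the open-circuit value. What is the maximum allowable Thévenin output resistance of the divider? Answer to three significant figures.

Loading drop = R_th/(R_th + R_L) ≤ 0.0920, so R_th ≤ R_L · ε/(1−ε) = 221 kΩ × 0.0920/0.9080 = 22.4 kΩ.

R_th ≤ 22.4 kΩ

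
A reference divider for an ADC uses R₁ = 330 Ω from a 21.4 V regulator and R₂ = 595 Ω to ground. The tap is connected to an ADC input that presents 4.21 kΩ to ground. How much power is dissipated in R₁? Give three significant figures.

P ≈ 209 mW

Total resistance from the source is R₁ + (R₂‖R_L) = 851.3 Ω, so I = 21.4/851.3 Ω = 25.14 mA.
P = I²·R₁ = (25.14 mA)² × 330 Ω = 209 mW.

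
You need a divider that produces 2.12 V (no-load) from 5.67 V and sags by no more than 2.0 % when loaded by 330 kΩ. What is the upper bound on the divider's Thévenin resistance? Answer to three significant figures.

Loading drop = R_th/(R_th + R_L) ≤ 0.0200, so R_th ≤ R_L · ε/(1−ε) = 330 kΩ × 0.0200/0.9800 = 6.73 kΩ.
(Any R1, R2 with R2/(R1+R2) = 0.374 and R1‖R2 ≤ 6.73 kΩ will meet the spec.)

R_th ≤ 6.73 kΩ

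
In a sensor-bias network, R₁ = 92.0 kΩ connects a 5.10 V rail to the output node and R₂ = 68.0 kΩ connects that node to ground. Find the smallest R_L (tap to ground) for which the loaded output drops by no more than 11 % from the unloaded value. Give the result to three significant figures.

R_L(min) ≈ 316 kΩ

Output resistance R_th = R₁‖R₂ = (92.0 × 68.0)/160.0 = 39.10 kΩ.
The fractional drop is R_th/(R_th + R_L); requiring this ≤ 0.110 gives R_L ≥ R_th(1/0.110 − 1) = 39.10 × 8.091 = 316 kΩ.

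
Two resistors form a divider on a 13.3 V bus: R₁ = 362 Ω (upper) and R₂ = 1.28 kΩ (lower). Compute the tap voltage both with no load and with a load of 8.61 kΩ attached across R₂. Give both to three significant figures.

Unloaded: 10.4 V; loaded: 10.0 V

Open-circuit: V = 13.3 × 1280/(362 + 1280) = 10.4 V.
With the load, R₂ becomes R₂‖R_L = 1114 Ω, so V = 13.3 × 1114/1476 = 10.0 V.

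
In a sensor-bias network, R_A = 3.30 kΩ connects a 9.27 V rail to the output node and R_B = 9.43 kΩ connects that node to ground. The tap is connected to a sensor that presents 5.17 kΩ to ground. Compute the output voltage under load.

V_out ≈ 4.66 V

The load sits in parallel with R_B: R_B‖R_L = (9.43 × 5.17) / (9.43 + 5.17) = 3.339 kΩ.
V_out = 9.27 × 3.339 / (3.30 + 3.339) = 9.27 × 3.339/6.639 = 4.66 V.
(Unloaded it would have been 6.87 V.)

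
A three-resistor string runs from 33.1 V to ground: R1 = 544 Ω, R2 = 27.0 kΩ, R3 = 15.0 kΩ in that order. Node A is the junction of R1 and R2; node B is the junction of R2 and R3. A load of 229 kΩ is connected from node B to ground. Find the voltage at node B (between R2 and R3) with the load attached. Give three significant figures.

At node B, R3 is in parallel with the load: R3‖R_L = 14080 Ω.
Below node A the resistance is R2 + (R3‖R_L) = 41080 Ω, so V_A = 33.1 × 41080/41620 = 32.67 V.
Then V_B = V_A × (R3‖R_L)/(R2 + R3‖R_L) = 32.67 × 14080/41080 = 11.2 V.

V ≈ 11.2 V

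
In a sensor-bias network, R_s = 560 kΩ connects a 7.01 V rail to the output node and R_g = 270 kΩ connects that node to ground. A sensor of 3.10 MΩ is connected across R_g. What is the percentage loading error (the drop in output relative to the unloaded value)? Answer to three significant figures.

The divider's output (Thévenin) resistance is R_s‖R_g = 182.2 kΩ.
Fractional drop under load = R_th/(R_th + R_L) = 182.2 / (182.2 + 3100) = 0.05550.
So the output falls by 5.55 %.

5.55 %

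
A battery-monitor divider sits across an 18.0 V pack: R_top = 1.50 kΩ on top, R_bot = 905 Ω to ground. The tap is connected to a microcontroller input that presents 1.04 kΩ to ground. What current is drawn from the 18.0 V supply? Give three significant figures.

I ≈ 9.07 mA

R_bot‖R_L = 483.9 Ω, so the source sees R_top + R_bot‖R_L = 1984 Ω.
I = 18.0 V / 1984 Ω = 9.07 mA.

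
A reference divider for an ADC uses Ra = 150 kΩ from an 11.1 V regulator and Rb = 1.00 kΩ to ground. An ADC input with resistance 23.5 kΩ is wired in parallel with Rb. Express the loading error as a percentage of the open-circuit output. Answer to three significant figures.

The divider's output (Thévenin) resistance is Ra‖Rb = 0.9934 kΩ.
Fractional drop under load = R_th/(R_th + R_L) = 0.9934 / (0.9934 + 23.5) = 0.04056.
So the output falls by 4.06 %.

4.06 %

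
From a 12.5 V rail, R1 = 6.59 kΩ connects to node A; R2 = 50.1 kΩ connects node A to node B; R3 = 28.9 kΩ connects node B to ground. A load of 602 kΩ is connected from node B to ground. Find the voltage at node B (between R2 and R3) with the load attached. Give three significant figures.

At node B, R3 is in parallel with the load: R3‖R_L = 27.58 kΩ.
Below node A the resistance is R2 + (R3‖R_L) = 77.68 kΩ, so V_A = 12.5 × 77.68/84.27 = 11.52 V.
Then V_B = V_A × (R3‖R_L)/(R2 + R3‖R_L) = 11.52 × 27.58/77.68 = 4.09 V.

V ≈ 4.09 V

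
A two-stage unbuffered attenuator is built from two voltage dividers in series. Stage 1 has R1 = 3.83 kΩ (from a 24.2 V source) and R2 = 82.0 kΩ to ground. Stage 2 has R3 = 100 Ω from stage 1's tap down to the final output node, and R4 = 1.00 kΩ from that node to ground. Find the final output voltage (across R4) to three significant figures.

V_out ≈ 4.86 V

Stage 2 presents R3+R4 = 1100 Ω as a load on stage 1's tap.
Stage 1's lower leg becomes R2‖(R3+R4) = 1085 Ω, so V_mid = 24.2 × 1085/4915 = 5.344 V.
Stage 2 is itself unloaded: V_out = V_mid × R4/(R3+R4) = 5.344 × 1000/1100 = 4.86 V.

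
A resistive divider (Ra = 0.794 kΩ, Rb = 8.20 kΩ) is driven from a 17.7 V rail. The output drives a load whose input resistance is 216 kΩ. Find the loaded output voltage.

The load sits in parallel with Rb: Rb‖R_L = (8200 × 216000) / (8200 + 216000) = 7900 Ω.
V_out = 17.7 × 7900 / (794 + 7900) = 17.7 × 7900/8694 = 16.1 V.

V_out ≈ 16.1 V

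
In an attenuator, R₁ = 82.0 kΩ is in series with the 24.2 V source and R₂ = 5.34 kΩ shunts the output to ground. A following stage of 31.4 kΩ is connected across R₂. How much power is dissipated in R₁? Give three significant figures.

P ≈ 6.41 mW

Total resistance from the source is R₁ + (R₂‖R_L) = 86.56 kΩ, so I = 24.2/86.56 kΩ = 0.2796 mA.
P = I²·R₁ = (0.2796 mA)² × 82.0 kΩ = 6.41 mW.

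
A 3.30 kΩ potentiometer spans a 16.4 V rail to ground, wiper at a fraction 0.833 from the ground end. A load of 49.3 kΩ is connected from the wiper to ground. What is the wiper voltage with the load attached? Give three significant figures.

The wiper splits the pot into (1−α)R = 551.1 Ω above and αR = 2749 Ω below.
Lower section ‖ load = 2604 Ω.
V_wiper = 16.4 × 2604/(551.1 + 2604) = 13.5 V.

V ≈ 13.5 V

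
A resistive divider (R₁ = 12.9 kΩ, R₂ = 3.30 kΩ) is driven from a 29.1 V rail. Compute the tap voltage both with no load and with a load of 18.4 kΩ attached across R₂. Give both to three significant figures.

Unloaded: 5.93 V; loaded: 5.19 V

Open-circuit: V = 29.1 × 3.30/(12.9 + 3.30) = 5.93 V.
With the load, R₂ becomes R₂‖R_L = 2.798 kΩ, so V = 29.1 × 2.798/15.70 = 5.19 V.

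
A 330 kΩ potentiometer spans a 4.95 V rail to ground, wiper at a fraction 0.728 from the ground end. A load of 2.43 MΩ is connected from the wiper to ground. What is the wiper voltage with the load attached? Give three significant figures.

The wiper splits the pot into (1−α)R = 89.76 kΩ above and αR = 240.2 kΩ below.
Lower section ‖ load = 218.6 kΩ.
V_wiper = 4.95 × 218.6/(89.76 + 218.6) = 3.51 V.

V ≈ 3.51 V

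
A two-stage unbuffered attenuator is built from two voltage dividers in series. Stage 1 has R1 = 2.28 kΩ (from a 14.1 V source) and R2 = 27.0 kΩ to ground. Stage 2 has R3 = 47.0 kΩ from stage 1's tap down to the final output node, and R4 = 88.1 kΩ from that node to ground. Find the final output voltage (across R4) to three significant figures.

V_out ≈ 8.35 V

Stage 2 presents R3+R4 = 135.1 kΩ as a load on stage 1's tap.
Stage 1's lower leg becomes R2‖(R3+R4) = 22.50 kΩ, so V_mid = 14.1 × 22.50/24.78 = 12.80 V.
Stage 2 is itself unloaded: V_out = V_mid × R4/(R3+R4) = 12.80 × 88.1/135.1 = 8.35 V.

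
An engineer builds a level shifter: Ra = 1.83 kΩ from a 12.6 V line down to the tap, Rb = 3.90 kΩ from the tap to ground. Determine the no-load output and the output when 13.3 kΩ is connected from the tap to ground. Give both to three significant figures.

Unloaded: 8.58 V; loaded: 7.84 V

Open-circuit: V = 12.6 × 3.90/(1.83 + 3.90) = 8.58 V.
With the load, Rb becomes Rb‖R_L = 3.016 kΩ, so V = 12.6 × 3.016/4.846 = 7.84 V.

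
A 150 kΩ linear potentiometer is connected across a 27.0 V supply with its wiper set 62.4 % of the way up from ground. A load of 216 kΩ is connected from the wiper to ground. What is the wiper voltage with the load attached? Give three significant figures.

V ≈ 14.5 V

The wiper splits the pot into (1−α)R = 56.40 kΩ above and αR = 93.60 kΩ below.
Lower section ‖ load = 65.30 kΩ.
V_wiper = 27.0 × 65.30/(56.40 + 65.30) = 14.5 V.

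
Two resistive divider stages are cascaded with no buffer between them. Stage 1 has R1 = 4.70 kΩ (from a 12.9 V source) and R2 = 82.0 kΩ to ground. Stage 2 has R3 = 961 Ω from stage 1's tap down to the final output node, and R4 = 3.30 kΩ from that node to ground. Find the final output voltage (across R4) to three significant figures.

Stage 2 presents R3+R4 = 4261 Ω as a load on stage 1's tap.
Stage 1's lower leg becomes R2‖(R3+R4) = 4051 Ω, so V_mid = 12.9 × 4051/8751 = 5.971 V.
Stage 2 is itself unloaded: V_out = V_mid × R4/(R3+R4) = 5.971 × 3300/4261 = 4.62 V.

V_out ≈ 4.62 V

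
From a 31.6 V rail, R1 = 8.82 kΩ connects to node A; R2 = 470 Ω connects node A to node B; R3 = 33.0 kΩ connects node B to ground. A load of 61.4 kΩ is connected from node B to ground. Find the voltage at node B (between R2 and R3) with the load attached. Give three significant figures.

At node B, R3 is in parallel with the load: R3‖R_L = 21460 Ω.
Below node A the resistance is R2 + (R3‖R_L) = 21930 Ω, so V_A = 31.6 × 21930/30750 = 22.54 V.
Then V_B = V_A × (R3‖R_L)/(R2 + R3‖R_L) = 22.54 × 21460/21930 = 22.1 V.

V ≈ 22.1 V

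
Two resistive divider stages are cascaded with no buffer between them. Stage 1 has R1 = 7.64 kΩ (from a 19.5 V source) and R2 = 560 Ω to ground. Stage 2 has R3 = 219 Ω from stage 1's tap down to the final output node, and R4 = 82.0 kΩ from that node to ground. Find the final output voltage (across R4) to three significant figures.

Stage 2 presents R3+R4 = 82220 Ω as a load on stage 1's tap.
Stage 1's lower leg becomes R2‖(R3+R4) = 556.2 Ω, so V_mid = 19.5 × 556.2/8196 = 1.323 V.
Stage 2 is itself unloaded: V_out = V_mid × R4/(R3+R4) = 1.323 × 82000/82220 = 1.32 V.

V_out ≈ 1.32 V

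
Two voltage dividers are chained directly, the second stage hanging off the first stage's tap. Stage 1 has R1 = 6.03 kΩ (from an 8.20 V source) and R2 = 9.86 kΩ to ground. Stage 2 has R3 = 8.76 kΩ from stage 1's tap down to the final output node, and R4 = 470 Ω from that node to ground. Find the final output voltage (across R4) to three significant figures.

V_out ≈ 0.184 V

Stage 2 presents R3+R4 = 9230 Ω as a load on stage 1's tap.
Stage 1's lower leg becomes R2‖(R3+R4) = 4767 Ω, so V_mid = 8.20 × 4767/10800 = 3.621 V.
Stage 2 is itself unloaded: V_out = V_mid × R4/(R3+R4) = 3.621 × 470/9230 = 0.184 V.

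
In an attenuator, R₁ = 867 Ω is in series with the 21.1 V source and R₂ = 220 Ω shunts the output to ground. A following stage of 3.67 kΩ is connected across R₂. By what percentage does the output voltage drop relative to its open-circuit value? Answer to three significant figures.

The divider's output (Thévenin) resistance is R₁‖R₂ = 175.5 Ω.
Fractional drop under load = R_th/(R_th + R_L) = 175.5 / (175.5 + 3670) = 0.04563.
So the output falls by 4.56 %.

4.56 %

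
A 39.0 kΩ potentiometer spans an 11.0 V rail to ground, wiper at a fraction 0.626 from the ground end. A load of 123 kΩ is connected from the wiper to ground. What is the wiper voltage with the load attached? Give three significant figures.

The wiper splits the pot into (1−α)R = 14.59 kΩ above and αR = 24.41 kΩ below.
Lower section ‖ load = 20.37 kΩ.
V_wiper = 11.0 × 20.37/(14.59 + 20.37) = 6.41 V.

V ≈ 6.41 V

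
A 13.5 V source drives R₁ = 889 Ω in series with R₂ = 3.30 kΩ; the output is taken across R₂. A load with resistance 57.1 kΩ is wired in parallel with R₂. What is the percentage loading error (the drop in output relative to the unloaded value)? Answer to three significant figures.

The divider's output (Thévenin) resistance is R₁‖R₂ = 700.3 Ω.
Fractional drop under load = R_th/(R_th + R_L) = 700.3 / (700.3 + 57100) = 0.01212.
So the output falls by 1.21 %.

1.21 %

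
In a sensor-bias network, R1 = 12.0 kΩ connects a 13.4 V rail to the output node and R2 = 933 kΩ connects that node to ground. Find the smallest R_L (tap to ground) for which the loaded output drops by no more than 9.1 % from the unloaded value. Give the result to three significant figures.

Output resistance R_th = R1‖R2 = (12.0 × 933)/945.0 = 11.85 kΩ.
The fractional drop is R_th/(R_th + R_L); requiring this ≤ 0.0910 gives R_L ≥ R_th(1/0.0910 − 1) = 11.85 × 9.989 = 118 kΩ.

R_L(min) ≈ 118 kΩ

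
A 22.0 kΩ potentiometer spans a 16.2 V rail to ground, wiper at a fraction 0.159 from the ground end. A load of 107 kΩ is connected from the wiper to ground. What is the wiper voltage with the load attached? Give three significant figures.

V ≈ 2.51 V

The wiper splits the pot into (1−α)R = 18.50 kΩ above and αR = 3.498 kΩ below.
Lower section ‖ load = 3.387 kΩ.
V_wiper = 16.2 × 3.387/(18.50 + 3.387) = 2.51 V.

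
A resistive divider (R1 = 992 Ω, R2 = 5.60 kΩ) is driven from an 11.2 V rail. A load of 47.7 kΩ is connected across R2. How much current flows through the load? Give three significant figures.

I_L ≈ 0.196 mA

R2‖R_L = 5012 Ω; V_out = 11.2 × 5012/6004 = 9.349 V.
I_L = V_out / R_L = 9.349 / 47.7 kΩ = 0.196 mA.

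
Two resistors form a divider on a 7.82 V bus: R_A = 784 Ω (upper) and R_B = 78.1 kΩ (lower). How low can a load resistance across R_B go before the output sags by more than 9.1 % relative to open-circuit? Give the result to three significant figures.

Output resistance R_th = R_A‖R_B = (784 × 78100)/78880 = 776.2 Ω.
The fractional drop is R_th/(R_th + R_L); requiring this ≤ 0.0910 gives R_L ≥ R_th(1/0.0910 − 1) = 776.2 × 9.989 = 7.75 kΩ.

R_L(min) ≈ 7.75 kΩ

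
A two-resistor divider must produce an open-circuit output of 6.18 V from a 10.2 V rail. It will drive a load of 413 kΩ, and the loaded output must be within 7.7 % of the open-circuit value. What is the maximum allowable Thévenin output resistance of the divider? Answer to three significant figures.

R_th ≤ 34.5 kΩ

Loading drop = R_th/(R_th + R_L) ≤ 0.0770, so R_th ≤ R_L · ε/(1−ε) = 413 kΩ × 0.0770/0.9230 = 34.5 kΩ.
(Any R1, R2 with R2/(R1+R2) = 0.606 and R1‖R2 ≤ 34.5 kΩ will meet the spec.)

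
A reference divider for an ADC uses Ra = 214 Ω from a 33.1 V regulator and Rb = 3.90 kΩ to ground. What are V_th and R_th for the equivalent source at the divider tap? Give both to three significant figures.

V_th is the open-circuit tap voltage: 33.1 × 3900/(214 + 3900) = 31.4 V.
With the supply zeroed, Ra and Rb appear in parallel from the tap: R_th = Ra‖Rb = (214 × 3900)/4114 = 203 Ω.

V_th = 31.4 V, R_th = 203 Ω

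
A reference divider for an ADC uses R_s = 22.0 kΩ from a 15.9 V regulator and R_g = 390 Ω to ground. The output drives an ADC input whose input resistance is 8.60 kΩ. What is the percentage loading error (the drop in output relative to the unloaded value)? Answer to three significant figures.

4.27 %

The divider's output (Thévenin) resistance is R_s‖R_g = 383.2 Ω.
Fractional drop under load = R_th/(R_th + R_L) = 383.2 / (383.2 + 8600) = 0.04266.
So the output falls by 4.27 %.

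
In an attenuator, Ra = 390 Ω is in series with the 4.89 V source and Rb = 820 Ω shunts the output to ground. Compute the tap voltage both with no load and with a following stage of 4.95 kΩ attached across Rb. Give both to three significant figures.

Unloaded: 3.31 V; loaded: 3.15 V

Open-circuit: V = 4.89 × 820/(390 + 820) = 3.31 V.
With the load, Rb becomes Rb‖R_L = 703.5 Ω, so V = 4.89 × 703.5/1093 = 3.15 V.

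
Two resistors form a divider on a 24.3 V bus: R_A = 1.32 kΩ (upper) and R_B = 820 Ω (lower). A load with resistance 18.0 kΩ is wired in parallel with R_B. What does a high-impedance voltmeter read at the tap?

V_out ≈ 9.06 V

The load sits in parallel with R_B: R_B‖R_L = (820 × 18000) / (820 + 18000) = 784.3 Ω.
V_out = 24.3 × 784.3 / (1320 + 784.3) = 24.3 × 784.3/2104 = 9.06 V.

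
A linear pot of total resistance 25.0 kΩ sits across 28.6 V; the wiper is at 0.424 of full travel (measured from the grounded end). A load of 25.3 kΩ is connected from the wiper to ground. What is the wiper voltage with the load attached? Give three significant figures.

The wiper splits the pot into (1−α)R = 14.40 kΩ above and αR = 10.60 kΩ below.
Lower section ‖ load = 7.470 kΩ.
V_wiper = 28.6 × 7.470/(14.40 + 7.470) = 9.77 V.

V ≈ 9.77 V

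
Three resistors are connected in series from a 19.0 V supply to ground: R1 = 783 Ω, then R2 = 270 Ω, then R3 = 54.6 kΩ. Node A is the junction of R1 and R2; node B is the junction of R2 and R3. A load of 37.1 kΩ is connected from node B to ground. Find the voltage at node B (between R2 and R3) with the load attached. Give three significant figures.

At node B, R3 is in parallel with the load: R3‖R_L = 22090 Ω.
Below node A the resistance is R2 + (R3‖R_L) = 22360 Ω, so V_A = 19.0 × 22360/23140 = 18.36 V.
Then V_B = V_A × (R3‖R_L)/(R2 + R3‖R_L) = 18.36 × 22090/22360 = 18.1 V.

V ≈ 18.1 V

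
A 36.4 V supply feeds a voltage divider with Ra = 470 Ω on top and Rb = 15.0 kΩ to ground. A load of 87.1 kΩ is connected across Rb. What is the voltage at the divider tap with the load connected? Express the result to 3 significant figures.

The load sits in parallel with Rb: Rb‖R_L = (15000 × 87100) / (15000 + 87100) = 12800 Ω.
V_out = 36.4 × 12800 / (470 + 12800) = 36.4 × 12800/13270 = 35.1 V.

V_out ≈ 35.1 V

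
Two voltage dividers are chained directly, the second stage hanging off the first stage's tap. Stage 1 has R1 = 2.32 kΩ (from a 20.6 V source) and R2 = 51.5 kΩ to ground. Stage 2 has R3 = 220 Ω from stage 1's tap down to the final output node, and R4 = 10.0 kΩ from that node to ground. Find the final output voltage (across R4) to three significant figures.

Stage 2 presents R3+R4 = 10220 Ω as a load on stage 1's tap.
Stage 1's lower leg becomes R2‖(R3+R4) = 8528 Ω, so V_mid = 20.6 × 8528/10850 = 16.19 V.
Stage 2 is itself unloaded: V_out = V_mid × R4/(R3+R4) = 16.19 × 10000/10220 = 15.8 V.

V_out ≈ 15.8 V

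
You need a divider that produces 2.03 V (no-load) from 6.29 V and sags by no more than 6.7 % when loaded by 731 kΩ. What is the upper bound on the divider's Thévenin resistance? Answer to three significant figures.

Loading drop = R_th/(R_th + R_L) ≤ 0.0670, so R_th ≤ R_L · ε/(1−ε) = 731 kΩ × 0.0670/0.9330 = 52.5 kΩ.
(Any R1, R2 with R2/(R1+R2) = 0.323 and R1‖R2 ≤ 52.5 kΩ will meet the spec.)

R_th ≤ 52.5 kΩ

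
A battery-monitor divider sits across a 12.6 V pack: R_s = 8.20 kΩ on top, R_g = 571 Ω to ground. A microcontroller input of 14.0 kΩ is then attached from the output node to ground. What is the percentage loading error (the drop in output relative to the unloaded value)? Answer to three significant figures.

The divider's output (Thévenin) resistance is R_s‖R_g = 533.8 Ω.
Fractional drop under load = R_th/(R_th + R_L) = 533.8 / (533.8 + 14000) = 0.03673.
So the output falls by 3.67 %.

3.67 %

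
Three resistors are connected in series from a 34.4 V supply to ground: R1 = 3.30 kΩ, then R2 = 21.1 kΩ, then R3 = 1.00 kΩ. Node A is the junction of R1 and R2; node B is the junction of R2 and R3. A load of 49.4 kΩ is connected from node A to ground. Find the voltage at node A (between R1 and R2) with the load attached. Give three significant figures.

Below node A the series string R2+R3 = 22.10 kΩ sits in parallel with the 49.4 kΩ load: 15.27 kΩ.
V_A = 34.4 × 15.27/(3.30 + 15.27) = 28.3 V.

V ≈ 28.3 V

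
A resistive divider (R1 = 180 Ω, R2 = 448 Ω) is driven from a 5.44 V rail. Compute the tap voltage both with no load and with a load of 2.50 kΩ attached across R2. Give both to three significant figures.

Unloaded: 3.88 V; loaded: 3.69 V

Open-circuit: V = 5.44 × 448/(180 + 448) = 3.88 V.
With the load, R2 becomes R2‖R_L = 379.9 Ω, so V = 5.44 × 379.9/559.9 = 3.69 V.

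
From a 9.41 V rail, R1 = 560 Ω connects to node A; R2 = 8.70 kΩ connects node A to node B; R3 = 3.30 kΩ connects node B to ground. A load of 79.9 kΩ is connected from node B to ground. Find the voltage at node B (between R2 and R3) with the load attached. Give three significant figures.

V ≈ 2.40 V

At node B, R3 is in parallel with the load: R3‖R_L = 3169 Ω.
Below node A the resistance is R2 + (R3‖R_L) = 11870 Ω, so V_A = 9.41 × 11870/12430 = 8.986 V.
Then V_B = V_A × (R3‖R_L)/(R2 + R3‖R_L) = 8.986 × 3169/11870 = 2.40 V.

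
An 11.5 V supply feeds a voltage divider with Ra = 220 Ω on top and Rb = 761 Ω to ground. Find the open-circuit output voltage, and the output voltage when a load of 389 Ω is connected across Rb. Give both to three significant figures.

Unloaded: 8.92 V; loaded: 6.20 V

Open-circuit: V = 11.5 × 761/(220 + 761) = 8.92 V.
With the load, Rb becomes Rb‖R_L = 257.4 Ω, so V = 11.5 × 257.4/477.4 = 6.20 V.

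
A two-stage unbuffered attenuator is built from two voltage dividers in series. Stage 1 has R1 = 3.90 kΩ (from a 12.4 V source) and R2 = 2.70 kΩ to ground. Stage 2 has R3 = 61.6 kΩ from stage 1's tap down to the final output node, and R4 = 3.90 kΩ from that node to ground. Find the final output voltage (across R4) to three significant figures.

V_out ≈ 0.295 V

Stage 2 presents R3+R4 = 65.50 kΩ as a load on stage 1's tap.
Stage 1's lower leg becomes R2‖(R3+R4) = 2.593 kΩ, so V_mid = 12.4 × 2.593/6.493 = 4.952 V.
Stage 2 is itself unloaded: V_out = V_mid × R4/(R3+R4) = 4.952 × 3.90/65.50 = 0.295 V.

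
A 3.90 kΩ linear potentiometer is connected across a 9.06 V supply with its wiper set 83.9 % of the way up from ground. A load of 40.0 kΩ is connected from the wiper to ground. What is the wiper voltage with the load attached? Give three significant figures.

V ≈ 7.50 V

The wiper splits the pot into (1−α)R = 627.9 Ω above and αR = 3272 Ω below.
Lower section ‖ load = 3025 Ω.
V_wiper = 9.06 × 3025/(627.9 + 3025) = 7.50 V.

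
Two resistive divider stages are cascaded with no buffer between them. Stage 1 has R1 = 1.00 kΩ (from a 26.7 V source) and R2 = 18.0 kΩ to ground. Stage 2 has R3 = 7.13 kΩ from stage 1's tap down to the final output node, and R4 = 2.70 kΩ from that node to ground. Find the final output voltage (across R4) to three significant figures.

V_out ≈ 6.34 V

Stage 2 presents R3+R4 = 9.830 kΩ as a load on stage 1's tap.
Stage 1's lower leg becomes R2‖(R3+R4) = 6.358 kΩ, so V_mid = 26.7 × 6.358/7.358 = 23.07 V.
Stage 2 is itself unloaded: V_out = V_mid × R4/(R3+R4) = 23.07 × 2.70/9.830 = 6.34 V.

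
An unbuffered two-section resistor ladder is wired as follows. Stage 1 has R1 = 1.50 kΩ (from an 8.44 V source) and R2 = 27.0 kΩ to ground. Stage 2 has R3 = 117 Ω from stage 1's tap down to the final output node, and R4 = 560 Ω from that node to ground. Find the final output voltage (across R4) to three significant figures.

Stage 2 presents R3+R4 = 677.0 Ω as a load on stage 1's tap.
Stage 1's lower leg becomes R2‖(R3+R4) = 660.4 Ω, so V_mid = 8.44 × 660.4/2160 = 2.580 V.
Stage 2 is itself unloaded: V_out = V_mid × R4/(R3+R4) = 2.580 × 560/677.0 = 2.13 V.

V_out ≈ 2.13 V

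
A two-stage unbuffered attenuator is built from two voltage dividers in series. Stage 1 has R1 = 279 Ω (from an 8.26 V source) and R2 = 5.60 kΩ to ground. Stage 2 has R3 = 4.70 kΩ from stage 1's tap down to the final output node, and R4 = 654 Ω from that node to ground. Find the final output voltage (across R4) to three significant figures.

V_out ≈ 0.916 V

Stage 2 presents R3+R4 = 5354 Ω as a load on stage 1's tap.
Stage 1's lower leg becomes R2‖(R3+R4) = 2737 Ω, so V_mid = 8.26 × 2737/3016 = 7.496 V.
Stage 2 is itself unloaded: V_out = V_mid × R4/(R3+R4) = 7.496 × 654/5354 = 0.916 V.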